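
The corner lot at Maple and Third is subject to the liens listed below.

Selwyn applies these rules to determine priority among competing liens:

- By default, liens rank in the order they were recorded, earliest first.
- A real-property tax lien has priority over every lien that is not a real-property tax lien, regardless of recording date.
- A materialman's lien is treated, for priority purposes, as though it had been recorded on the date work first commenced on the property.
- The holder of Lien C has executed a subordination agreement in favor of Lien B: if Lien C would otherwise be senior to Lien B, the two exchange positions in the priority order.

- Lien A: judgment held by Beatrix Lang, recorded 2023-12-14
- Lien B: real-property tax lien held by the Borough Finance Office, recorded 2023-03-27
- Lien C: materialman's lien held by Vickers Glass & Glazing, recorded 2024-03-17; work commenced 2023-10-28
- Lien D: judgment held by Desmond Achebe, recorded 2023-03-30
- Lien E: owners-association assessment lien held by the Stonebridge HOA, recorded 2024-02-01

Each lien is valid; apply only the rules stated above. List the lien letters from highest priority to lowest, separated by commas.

Effective dates: C's effective date is 2023-10-28, when work began.
B is a real-property tax lien, so it outranks all other liens regardless of date.
Ordering the rest by effective date: D (2023-03-30), C (2023-10-28), A (2023-12-14), E (2024-02-01).
Since C is not senior to B, the subordination leaves the order unchanged.

B, D, C, A, E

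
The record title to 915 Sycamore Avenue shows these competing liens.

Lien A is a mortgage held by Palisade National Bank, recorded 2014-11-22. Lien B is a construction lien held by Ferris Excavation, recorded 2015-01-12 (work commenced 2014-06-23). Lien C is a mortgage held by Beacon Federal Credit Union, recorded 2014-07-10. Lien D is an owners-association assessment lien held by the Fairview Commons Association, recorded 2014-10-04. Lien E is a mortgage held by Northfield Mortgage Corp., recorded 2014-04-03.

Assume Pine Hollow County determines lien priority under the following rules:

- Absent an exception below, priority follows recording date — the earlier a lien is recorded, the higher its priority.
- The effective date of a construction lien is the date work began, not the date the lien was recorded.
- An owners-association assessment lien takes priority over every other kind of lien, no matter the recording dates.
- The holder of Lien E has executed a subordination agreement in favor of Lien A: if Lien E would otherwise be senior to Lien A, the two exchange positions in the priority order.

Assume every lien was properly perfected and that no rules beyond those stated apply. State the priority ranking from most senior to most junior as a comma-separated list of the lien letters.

D, A, B, C, E

Effective dates: B relates back to 2014-06-23 (work commenced).
D is an owners-association assessment lien and takes priority over every other lien.
Remaining liens by effective date: E (2014-04-03), B (2014-06-23), C (2014-07-10), A (2014-11-22).
Because E would otherwise rank above A, the subordination swaps them.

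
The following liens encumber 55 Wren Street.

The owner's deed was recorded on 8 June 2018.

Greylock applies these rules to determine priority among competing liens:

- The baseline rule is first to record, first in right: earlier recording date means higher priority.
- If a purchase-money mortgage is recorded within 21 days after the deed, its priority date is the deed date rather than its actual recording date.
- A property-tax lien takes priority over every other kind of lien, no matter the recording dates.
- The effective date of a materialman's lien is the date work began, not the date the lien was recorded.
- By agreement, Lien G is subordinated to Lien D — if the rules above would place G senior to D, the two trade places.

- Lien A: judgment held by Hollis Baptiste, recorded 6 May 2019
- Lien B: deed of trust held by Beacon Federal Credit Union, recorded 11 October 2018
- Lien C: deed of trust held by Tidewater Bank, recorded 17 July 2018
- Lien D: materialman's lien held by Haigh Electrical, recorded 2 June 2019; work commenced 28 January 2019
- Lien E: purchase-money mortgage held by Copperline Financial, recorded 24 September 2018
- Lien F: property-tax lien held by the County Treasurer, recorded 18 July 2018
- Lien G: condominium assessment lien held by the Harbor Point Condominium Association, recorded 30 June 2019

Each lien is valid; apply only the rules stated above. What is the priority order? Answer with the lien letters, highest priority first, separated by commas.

F, C, E, B, D, A, G

Effective dates: D's effective date is 28 January 2019, when work began; E missed the 21-day window (108 days after the deed), so its recording date stands.
F is a property-tax lien and takes priority over every other lien.
The other liens, earliest effective date first: C (17 July 2018), E (24 September 2018), B (11 October 2018), D (28 January 2019), A (6 May 2019), G (30 June 2019).
G already ranks below D; the subordination has no effect.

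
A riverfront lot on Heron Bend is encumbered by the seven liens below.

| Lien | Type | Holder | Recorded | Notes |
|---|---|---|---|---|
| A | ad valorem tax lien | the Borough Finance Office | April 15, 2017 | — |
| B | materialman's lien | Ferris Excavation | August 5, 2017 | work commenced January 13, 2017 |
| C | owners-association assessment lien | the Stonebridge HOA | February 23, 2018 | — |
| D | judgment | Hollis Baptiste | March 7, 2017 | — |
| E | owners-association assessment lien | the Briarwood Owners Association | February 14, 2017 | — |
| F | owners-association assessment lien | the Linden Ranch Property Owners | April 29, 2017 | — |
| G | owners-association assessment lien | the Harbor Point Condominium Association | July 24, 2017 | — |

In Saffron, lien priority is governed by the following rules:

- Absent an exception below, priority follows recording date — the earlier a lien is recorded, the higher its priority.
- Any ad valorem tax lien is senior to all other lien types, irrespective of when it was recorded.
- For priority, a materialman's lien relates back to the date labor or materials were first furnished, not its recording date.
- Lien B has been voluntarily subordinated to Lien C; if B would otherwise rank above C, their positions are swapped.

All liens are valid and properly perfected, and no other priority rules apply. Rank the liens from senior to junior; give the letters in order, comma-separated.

First, effective dates: B relates back to January 13, 2017 (work commenced).
A is an ad valorem tax lien and takes priority over every other lien.
The other liens, earliest effective date first: B (January 13, 2017), E (February 14, 2017), D (March 7, 2017), F (April 29, 2017), G (July 24, 2017), C (February 23, 2018).
Because B would otherwise rank above C, the subordination swaps them.

A, C, E, D, F, G, B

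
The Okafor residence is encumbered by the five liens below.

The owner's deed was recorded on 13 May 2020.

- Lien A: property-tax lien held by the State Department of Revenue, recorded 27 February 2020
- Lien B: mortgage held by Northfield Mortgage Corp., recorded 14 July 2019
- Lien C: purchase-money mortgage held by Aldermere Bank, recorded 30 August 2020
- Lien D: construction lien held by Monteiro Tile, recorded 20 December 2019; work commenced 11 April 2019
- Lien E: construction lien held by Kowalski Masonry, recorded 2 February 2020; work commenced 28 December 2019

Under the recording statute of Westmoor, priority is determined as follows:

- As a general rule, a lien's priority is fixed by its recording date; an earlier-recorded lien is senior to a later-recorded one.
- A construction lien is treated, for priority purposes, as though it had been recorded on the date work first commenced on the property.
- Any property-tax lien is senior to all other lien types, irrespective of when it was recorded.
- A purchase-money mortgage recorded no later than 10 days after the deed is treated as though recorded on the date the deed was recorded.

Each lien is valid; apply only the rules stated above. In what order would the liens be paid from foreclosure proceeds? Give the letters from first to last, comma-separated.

Adjusting effective dates: C was recorded 109 days after the deed, outside the 10-day window, so it keeps its recording date; D's effective date is 11 April 2019, when work began; E is treated as recorded 28 December 2019, the work-commencement date.
A, as a property-tax lien, has superpriority and ranks first.
Ordering the rest by effective date: D (11 April 2019), B (14 July 2019), E (28 December 2019), C (30 August 2020).

A, D, B, E, C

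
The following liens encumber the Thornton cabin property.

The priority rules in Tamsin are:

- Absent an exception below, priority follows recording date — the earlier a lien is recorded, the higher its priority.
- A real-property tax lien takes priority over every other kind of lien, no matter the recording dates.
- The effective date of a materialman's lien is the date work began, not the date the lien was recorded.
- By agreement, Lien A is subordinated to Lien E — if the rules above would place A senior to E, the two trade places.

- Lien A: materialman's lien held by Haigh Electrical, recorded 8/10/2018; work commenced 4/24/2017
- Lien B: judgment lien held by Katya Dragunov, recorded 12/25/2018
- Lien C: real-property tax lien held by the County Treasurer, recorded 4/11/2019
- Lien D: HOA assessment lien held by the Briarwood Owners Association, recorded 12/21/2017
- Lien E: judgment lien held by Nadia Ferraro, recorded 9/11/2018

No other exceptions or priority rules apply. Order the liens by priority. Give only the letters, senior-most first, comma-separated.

C, E, D, A, B

Effective dates after the stated exceptions: A's effective date is 4/24/2017, when work began.
C is a real-property tax lien and takes priority over every other lien.
The other liens, earliest effective date first: A (4/24/2017), D (12/21/2017), E (9/11/2018), B (12/25/2018).
A is senior to E before the subordination, so the two trade places.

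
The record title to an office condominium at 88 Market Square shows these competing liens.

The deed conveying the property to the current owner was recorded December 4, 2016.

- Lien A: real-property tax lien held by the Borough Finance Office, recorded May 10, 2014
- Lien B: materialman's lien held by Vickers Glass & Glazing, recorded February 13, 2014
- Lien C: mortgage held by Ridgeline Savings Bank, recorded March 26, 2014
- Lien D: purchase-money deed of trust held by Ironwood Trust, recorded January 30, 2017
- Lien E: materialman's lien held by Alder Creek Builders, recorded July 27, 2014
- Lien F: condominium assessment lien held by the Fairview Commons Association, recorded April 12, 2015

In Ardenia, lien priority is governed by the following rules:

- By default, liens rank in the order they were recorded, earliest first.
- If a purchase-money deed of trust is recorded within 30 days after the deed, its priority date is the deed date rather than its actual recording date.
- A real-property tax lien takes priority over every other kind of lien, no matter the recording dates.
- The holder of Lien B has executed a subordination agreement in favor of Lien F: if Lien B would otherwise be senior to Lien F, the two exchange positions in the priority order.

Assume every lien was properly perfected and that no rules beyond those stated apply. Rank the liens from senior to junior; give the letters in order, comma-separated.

A, F, C, E, B, D

Effective dates after the stated exceptions: D was recorded 57 days after the deed, outside the 30-day window, so it keeps its recording date.
As a real-property tax lien, A is senior to every other lien.
Among the remaining liens, by effective date: B (February 13, 2014), C (March 26, 2014), E (July 27, 2014), F (April 12, 2015), D (January 30, 2017).
The subordination applies — B was senior to F — so B and F swap.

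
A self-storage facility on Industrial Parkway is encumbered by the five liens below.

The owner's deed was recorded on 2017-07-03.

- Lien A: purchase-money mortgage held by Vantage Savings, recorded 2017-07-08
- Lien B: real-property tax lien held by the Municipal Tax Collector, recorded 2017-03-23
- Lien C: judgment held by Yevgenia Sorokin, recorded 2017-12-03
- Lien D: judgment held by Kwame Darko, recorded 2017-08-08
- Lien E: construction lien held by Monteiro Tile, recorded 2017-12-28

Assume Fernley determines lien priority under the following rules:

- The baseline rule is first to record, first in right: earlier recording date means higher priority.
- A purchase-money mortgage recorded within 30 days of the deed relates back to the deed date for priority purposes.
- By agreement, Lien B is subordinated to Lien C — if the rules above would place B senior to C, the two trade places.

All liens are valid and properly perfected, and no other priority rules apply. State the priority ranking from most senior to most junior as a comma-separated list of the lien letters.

Adjusting effective dates: A relates back to the deed date 2017-07-03.
By effective date: B (2017-03-23), A (2017-07-03), D (2017-08-08), C (2017-12-03), E (2017-12-28).
The subordination applies — B was senior to C — so B and C swap.

C, A, D, B, E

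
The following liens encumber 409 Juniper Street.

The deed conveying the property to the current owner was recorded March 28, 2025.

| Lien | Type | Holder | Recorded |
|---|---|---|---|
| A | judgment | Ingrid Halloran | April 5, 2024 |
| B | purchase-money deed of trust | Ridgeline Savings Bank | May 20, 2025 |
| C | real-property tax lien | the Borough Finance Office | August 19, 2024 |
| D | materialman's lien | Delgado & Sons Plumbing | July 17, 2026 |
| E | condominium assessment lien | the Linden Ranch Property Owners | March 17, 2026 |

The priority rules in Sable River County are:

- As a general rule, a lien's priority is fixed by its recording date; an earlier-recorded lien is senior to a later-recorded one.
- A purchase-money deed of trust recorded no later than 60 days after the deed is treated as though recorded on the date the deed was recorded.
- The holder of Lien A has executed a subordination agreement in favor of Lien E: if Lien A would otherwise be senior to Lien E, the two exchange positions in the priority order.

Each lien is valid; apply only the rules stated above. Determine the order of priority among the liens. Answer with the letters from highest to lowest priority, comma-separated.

E, C, B, A, D

Effective dates after the stated exceptions: B's effective date is the deed date, March 28, 2025.
By effective date: A (April 5, 2024), C (August 19, 2024), B (March 28, 2025), E (March 17, 2026), D (July 17, 2026).
The subordination applies — A was senior to E — so A and E swap.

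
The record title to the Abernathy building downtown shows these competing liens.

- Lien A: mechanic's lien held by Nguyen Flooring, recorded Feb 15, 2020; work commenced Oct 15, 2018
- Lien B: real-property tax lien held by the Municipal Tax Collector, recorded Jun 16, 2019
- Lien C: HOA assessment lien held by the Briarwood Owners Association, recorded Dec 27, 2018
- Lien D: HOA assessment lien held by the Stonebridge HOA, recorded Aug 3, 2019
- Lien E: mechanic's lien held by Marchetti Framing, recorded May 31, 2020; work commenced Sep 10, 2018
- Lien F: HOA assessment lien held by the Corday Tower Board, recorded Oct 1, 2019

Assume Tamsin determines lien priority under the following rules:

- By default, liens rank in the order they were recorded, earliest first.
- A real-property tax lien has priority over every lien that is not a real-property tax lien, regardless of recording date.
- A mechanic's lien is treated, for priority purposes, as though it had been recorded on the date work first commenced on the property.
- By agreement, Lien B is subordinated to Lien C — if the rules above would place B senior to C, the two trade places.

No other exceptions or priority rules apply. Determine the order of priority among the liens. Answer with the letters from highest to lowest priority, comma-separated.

C, E, A, B, D, F

Effective dates: A relates back to Oct 15, 2018 (work commenced); E relates back to Sep 10, 2018 (work commenced).
B is a real-property tax lien, so it outranks all other liens regardless of date.
The other liens, earliest effective date first: E (Sep 10, 2018), A (Oct 15, 2018), C (Dec 27, 2018), D (Aug 3, 2019), F (Oct 1, 2019).
B is senior to C before the subordination, so the two trade places.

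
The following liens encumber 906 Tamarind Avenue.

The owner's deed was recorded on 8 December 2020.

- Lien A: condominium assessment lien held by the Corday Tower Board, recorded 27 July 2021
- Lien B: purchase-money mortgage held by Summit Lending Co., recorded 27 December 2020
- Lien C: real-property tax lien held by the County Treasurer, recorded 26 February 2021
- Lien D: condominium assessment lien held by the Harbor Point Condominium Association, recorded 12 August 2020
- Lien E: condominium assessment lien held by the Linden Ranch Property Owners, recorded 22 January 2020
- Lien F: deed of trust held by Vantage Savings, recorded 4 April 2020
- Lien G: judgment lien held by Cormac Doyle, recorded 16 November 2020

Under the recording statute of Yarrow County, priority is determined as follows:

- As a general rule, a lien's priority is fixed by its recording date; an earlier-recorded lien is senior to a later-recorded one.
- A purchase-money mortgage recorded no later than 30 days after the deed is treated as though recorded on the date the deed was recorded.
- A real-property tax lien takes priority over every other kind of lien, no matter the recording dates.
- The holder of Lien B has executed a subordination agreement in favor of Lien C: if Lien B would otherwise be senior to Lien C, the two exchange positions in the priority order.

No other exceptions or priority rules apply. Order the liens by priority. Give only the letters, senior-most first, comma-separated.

C, E, F, D, G, B, A

First, effective dates: B's effective date is the deed date, 8 December 2020.
C, as a real-property tax lien, has superpriority and ranks first.
Remaining liens by effective date: E (22 January 2020), F (4 April 2020), D (12 August 2020), G (16 November 2020), B (8 December 2020), A (27 July 2021).
Since B is not senior to C, the subordination leaves the order unchanged.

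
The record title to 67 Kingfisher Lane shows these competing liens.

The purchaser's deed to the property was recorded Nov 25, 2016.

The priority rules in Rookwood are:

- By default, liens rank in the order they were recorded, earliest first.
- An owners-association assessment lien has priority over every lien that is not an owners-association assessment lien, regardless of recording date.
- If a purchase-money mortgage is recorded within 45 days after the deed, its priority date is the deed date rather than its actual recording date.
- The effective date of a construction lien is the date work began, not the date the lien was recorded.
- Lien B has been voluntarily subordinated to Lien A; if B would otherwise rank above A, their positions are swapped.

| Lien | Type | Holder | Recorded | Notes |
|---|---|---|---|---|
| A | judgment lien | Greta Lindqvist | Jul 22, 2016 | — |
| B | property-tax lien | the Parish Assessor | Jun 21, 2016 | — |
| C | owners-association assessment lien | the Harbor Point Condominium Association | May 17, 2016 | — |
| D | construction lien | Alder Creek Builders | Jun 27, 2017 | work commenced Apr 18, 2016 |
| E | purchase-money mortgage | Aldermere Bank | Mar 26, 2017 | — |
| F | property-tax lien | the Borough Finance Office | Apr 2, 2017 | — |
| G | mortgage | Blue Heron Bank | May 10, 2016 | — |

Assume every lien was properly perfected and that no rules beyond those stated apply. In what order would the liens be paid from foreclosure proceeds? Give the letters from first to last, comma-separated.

Effective dates: D relates back to Apr 18, 2016 (work commenced); E was recorded 121 days after the deed — beyond 45 days — so no relation-back applies.
C is an owners-association assessment lien and takes priority over every other lien.
The other liens, earliest effective date first: D (Apr 18, 2016), G (May 10, 2016), B (Jun 21, 2016), A (Jul 22, 2016), E (Mar 26, 2017), F (Apr 2, 2017).
The subordination applies — B was senior to A — so B and A swap.

C, D, G, A, B, E, F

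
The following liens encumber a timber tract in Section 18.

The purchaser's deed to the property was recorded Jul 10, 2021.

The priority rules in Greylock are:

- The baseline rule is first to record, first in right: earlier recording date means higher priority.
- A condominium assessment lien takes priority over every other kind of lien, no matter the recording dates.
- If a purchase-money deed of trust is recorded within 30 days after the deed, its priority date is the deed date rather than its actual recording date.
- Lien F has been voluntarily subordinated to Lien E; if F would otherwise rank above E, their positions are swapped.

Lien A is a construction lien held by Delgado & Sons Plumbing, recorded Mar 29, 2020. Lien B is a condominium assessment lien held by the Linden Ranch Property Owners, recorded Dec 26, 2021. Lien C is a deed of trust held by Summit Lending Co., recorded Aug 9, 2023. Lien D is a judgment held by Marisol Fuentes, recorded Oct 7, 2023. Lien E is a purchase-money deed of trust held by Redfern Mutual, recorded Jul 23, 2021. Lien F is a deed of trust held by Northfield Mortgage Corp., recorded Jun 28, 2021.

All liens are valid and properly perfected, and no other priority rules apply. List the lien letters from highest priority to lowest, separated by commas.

B, A, E, F, C, D

Effective dates: E's effective date is the deed date, Jul 10, 2021.
B is a condominium assessment lien, so it outranks all other liens regardless of date.
Ordering the rest by effective date: A (Mar 29, 2020), F (Jun 28, 2021), E (Jul 10, 2021), C (Aug 9, 2023), D (Oct 7, 2023).
F is senior to E before the subordination, so the two trade places.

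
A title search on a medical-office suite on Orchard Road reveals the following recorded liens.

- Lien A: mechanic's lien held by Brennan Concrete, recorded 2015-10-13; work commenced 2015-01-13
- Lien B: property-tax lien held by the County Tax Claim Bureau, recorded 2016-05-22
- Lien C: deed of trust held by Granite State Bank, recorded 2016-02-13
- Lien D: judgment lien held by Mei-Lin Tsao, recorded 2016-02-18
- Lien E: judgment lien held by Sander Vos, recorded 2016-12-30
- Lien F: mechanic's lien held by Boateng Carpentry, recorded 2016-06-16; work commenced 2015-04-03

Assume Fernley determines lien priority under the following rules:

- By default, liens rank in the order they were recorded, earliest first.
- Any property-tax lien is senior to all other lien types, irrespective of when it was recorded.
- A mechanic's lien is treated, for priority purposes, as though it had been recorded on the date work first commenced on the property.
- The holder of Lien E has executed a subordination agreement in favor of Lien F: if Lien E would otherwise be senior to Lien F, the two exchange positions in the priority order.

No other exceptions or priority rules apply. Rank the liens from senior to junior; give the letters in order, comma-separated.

Effective dates: A relates back to 2015-01-13 (work commenced); F relates back to 2015-04-03 (work commenced).
B, as a property-tax lien, has superpriority and ranks first.
Ordering the rest by effective date: A (2015-01-13), F (2015-04-03), C (2016-02-13), D (2016-02-18), E (2016-12-30).
E already ranks below F; the subordination has no effect.

B, A, F, C, D, E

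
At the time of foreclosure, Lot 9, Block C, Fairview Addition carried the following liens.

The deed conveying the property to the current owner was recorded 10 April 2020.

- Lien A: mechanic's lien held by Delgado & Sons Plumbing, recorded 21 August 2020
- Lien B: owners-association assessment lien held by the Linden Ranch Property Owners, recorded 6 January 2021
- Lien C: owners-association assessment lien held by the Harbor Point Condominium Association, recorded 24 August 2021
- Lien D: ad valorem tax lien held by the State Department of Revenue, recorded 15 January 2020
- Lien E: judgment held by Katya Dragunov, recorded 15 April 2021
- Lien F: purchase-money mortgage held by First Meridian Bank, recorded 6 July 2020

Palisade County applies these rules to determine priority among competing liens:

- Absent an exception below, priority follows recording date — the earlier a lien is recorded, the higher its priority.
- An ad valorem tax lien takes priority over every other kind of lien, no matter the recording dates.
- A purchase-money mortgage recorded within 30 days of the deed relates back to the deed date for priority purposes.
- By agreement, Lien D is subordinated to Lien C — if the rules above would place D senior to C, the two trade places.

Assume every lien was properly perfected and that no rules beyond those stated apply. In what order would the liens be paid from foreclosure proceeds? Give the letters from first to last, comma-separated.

C, F, A, B, E, D

Effective dates after the stated exceptions: F was recorded 87 days after the deed — beyond 30 days — so no relation-back applies.
D is an ad valorem tax lien and takes priority over every other lien.
Ordering the rest by effective date: F (6 July 2020), A (21 August 2020), B (6 January 2021), E (15 April 2021), C (24 August 2021).
The subordination applies — D was senior to C — so D and C swap.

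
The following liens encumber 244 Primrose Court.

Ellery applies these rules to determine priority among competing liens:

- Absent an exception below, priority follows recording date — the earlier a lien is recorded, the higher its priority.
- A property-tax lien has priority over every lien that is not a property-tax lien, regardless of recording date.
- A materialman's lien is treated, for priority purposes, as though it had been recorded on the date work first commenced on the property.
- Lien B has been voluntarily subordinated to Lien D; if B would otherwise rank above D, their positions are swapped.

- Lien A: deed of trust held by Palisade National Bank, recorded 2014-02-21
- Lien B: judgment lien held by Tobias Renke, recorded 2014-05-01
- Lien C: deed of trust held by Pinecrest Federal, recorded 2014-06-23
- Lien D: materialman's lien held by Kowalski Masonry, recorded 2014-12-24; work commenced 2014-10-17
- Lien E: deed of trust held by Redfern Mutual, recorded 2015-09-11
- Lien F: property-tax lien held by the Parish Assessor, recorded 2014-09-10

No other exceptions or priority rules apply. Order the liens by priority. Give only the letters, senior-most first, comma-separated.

F, A, D, C, B, E

First, effective dates: D relates back to 2014-10-17 (work commenced).
F, as a property-tax lien, has superpriority and ranks first.
Remaining liens by effective date: A (2014-02-21), B (2014-05-01), C (2014-06-23), D (2014-10-17), E (2015-09-11).
B would otherwise be senior to D, so under the subordination agreement B and D exchange positions.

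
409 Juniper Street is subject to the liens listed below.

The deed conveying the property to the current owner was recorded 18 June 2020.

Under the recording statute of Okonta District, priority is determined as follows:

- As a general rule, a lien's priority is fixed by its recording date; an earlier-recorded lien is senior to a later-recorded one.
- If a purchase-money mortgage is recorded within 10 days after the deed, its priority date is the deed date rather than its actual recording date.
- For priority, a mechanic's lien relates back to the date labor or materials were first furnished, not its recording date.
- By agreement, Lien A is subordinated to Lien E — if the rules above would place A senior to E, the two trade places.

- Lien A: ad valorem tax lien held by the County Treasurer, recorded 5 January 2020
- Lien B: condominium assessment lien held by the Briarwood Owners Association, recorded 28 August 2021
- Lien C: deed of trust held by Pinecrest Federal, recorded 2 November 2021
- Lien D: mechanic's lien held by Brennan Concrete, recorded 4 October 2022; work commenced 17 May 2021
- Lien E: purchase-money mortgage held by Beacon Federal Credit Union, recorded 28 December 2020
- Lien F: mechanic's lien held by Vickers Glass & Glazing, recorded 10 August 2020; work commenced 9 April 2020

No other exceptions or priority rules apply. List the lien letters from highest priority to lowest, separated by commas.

E, F, A, D, B, C

First, effective dates: D's effective date is 17 May 2021, when work began; E was recorded 193 days after the deed — beyond 10 days — so no relation-back applies; F's effective date is 9 April 2020, when work began.
Ordering by effective date: A (5 January 2020), F (9 April 2020), E (28 December 2020), D (17 May 2021), B (28 August 2021), C (2 November 2021).
A is senior to E before the subordination, so the two trade places.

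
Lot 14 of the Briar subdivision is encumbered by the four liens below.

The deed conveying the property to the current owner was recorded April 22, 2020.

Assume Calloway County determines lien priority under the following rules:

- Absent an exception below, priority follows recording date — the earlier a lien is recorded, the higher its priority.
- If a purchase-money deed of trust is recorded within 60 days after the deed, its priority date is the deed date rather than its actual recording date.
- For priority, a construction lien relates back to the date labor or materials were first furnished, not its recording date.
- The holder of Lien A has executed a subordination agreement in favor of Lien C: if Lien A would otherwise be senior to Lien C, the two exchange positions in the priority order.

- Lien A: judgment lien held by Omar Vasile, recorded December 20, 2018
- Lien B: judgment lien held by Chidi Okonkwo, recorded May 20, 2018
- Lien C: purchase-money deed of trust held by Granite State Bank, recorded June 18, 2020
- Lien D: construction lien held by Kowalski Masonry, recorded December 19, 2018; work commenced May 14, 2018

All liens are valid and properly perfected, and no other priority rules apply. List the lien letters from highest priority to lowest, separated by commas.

D, B, C, A

Effective dates after the stated exceptions: C's effective date is the deed date, April 22, 2020; D is treated as recorded May 14, 2018, the work-commencement date.
Sorted by effective date: D (May 14, 2018), B (May 20, 2018), A (December 20, 2018), C (April 22, 2020).
The subordination applies — A was senior to C — so A and C swap.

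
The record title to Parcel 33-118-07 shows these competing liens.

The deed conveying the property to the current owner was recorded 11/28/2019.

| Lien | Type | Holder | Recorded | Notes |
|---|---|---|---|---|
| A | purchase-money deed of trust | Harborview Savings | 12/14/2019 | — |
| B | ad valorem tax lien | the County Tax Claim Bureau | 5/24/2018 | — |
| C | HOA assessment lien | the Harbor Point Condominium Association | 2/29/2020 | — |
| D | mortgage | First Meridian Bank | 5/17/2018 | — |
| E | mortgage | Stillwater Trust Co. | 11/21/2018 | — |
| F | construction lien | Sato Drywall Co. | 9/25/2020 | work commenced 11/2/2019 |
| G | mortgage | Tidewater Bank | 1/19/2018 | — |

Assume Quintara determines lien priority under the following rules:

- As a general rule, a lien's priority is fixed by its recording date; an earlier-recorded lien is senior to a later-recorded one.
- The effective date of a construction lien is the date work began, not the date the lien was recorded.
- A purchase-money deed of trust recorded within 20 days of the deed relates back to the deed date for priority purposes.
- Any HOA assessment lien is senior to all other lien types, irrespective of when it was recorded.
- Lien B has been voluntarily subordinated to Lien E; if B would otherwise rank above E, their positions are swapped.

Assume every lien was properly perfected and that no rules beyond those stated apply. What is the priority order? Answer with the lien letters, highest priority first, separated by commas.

C, G, D, E, B, F, A

Effective dates: A relates back to the deed date 11/28/2019; F relates back to 11/2/2019 (work commenced).
C, as an HOA assessment lien, has superpriority and ranks first.
Ordering the rest by effective date: G (1/19/2018), D (5/17/2018), B (5/24/2018), E (11/21/2018), F (11/2/2019), A (11/28/2019).
The subordination applies — B was senior to E — so B and E swap.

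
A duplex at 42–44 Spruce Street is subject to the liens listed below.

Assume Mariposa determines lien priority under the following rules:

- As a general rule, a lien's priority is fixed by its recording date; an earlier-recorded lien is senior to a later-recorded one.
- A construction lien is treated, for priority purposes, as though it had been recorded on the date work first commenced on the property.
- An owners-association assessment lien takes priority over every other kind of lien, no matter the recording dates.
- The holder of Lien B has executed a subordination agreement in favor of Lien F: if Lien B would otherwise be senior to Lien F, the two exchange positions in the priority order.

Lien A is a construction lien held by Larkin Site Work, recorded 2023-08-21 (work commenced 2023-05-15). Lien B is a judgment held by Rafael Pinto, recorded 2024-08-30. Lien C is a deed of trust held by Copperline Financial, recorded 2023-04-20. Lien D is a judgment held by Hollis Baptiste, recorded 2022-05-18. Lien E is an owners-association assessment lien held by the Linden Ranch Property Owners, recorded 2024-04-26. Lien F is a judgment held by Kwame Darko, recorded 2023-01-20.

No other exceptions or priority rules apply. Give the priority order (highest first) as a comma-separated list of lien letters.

First, effective dates: A relates back to 2023-05-15 (work commenced).
As an owners-association assessment lien, E is senior to every other lien.
Among the remaining liens, by effective date: D (2022-05-18), F (2023-01-20), C (2023-04-20), A (2023-05-15), B (2024-08-30).
Since B is not senior to F, the subordination leaves the order unchanged.

E, D, F, C, A, B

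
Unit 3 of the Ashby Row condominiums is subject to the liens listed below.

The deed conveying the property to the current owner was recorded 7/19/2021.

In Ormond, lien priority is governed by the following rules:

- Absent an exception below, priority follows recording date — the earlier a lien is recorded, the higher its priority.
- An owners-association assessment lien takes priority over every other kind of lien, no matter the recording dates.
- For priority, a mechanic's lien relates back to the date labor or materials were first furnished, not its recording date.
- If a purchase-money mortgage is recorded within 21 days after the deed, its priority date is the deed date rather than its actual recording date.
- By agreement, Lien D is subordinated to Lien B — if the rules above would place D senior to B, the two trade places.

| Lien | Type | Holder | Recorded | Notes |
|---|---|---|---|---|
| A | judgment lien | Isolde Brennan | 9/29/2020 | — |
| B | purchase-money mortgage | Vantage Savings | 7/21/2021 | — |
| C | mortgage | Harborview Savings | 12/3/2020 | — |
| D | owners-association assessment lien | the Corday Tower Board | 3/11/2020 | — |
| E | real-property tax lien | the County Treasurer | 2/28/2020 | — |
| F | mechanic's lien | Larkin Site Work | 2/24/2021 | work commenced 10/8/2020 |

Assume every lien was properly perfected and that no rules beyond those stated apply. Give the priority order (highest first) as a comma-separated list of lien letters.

Effective dates: B relates back to the deed date 7/19/2021; F is treated as recorded 10/8/2020, the work-commencement date.
D, as an owners-association assessment lien, has superpriority and ranks first.
Among the remaining liens, by effective date: E (2/28/2020), A (9/29/2020), F (10/8/2020), C (12/3/2020), B (7/19/2021).
D is senior to B before the subordination, so the two trade places.

B, E, A, F, C, D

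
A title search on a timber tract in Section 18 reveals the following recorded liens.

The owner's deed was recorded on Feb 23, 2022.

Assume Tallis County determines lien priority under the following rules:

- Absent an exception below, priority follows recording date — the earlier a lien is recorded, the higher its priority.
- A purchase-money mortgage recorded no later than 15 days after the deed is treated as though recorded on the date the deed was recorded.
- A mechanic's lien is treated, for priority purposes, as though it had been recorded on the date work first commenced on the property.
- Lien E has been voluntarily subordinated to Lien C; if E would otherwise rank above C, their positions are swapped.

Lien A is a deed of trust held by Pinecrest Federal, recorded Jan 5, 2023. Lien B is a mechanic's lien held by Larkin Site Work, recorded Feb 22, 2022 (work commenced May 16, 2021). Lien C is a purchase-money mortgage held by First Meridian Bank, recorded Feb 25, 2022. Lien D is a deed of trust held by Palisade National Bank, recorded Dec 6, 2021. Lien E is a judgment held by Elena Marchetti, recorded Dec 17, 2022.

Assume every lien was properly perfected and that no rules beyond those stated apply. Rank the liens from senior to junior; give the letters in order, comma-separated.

B, D, C, E, A

First, effective dates: B's effective date is May 16, 2021, when work began; C relates back to the deed date Feb 23, 2022.
By effective date: B (May 16, 2021), D (Dec 6, 2021), C (Feb 23, 2022), E (Dec 17, 2022), A (Jan 5, 2023).
E already ranks below C; the subordination has no effect.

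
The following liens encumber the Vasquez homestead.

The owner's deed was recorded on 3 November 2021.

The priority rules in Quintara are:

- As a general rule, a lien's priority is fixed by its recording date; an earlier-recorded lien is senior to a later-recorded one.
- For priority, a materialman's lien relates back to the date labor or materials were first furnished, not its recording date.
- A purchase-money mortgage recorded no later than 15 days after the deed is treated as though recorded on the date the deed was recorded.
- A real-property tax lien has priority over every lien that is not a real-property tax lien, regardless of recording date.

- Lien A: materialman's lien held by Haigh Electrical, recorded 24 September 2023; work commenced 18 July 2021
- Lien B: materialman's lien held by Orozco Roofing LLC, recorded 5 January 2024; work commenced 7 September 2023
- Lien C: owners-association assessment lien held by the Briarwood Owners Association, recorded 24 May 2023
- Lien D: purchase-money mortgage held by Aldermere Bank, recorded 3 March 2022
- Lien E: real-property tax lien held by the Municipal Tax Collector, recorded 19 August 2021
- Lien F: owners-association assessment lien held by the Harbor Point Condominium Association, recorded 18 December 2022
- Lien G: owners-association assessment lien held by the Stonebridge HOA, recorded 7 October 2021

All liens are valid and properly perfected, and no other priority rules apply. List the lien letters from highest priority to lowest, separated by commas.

E, A, G, D, F, C, B

Effective dates: A's effective date is 18 July 2021, when work began; B is treated as recorded 7 September 2023, the work-commencement date; D was recorded 120 days after the deed, outside the 15-day window, so it keeps its recording date.
E is a real-property tax lien, so it outranks all other liens regardless of date.
Remaining liens by effective date: A (18 July 2021), G (7 October 2021), D (3 March 2022), F (18 December 2022), C (24 May 2023), B (7 September 2023).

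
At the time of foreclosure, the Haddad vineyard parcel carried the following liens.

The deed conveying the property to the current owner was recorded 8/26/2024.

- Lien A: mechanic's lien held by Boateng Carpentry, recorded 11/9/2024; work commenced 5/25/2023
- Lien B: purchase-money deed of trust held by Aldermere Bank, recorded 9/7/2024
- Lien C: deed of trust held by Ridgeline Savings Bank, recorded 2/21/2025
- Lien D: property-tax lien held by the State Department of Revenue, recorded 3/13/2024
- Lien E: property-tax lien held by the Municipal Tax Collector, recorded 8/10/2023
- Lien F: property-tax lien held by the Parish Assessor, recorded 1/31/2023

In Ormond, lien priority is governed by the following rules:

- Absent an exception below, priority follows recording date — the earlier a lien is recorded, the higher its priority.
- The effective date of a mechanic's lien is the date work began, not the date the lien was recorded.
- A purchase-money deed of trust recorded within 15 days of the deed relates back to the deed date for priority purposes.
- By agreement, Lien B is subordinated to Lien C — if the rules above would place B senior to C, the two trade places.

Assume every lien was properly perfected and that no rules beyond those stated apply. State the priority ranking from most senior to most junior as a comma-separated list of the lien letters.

First, effective dates: A relates back to 5/25/2023 (work commenced); B relates back to the deed date 8/26/2024.
By effective date, earliest first: F (1/31/2023), A (5/25/2023), E (8/10/2023), D (3/13/2024), B (8/26/2024), C (2/21/2025).
The subordination applies — B was senior to C — so B and C swap.

F, A, E, D, C, B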